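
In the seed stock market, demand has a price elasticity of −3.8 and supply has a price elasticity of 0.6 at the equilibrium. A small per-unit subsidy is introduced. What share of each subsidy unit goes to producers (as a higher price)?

For a small subsidy around the equilibrium, the benefit split depends on the relative slopes, which at a point are proportional to the elasticities.
Buyer share = εs/(εs + |εd|) = 0.6/(0.6 + 3.8) = 3/22; seller share = |εd|/(εs + |εd|) = 19/22.
So producers capture 19/22 of the subsidy.

Producer share = 19/22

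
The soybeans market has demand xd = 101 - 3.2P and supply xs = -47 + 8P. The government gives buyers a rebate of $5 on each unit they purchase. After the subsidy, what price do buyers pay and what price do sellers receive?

Pre-subsidy: 101 - 3.2P = -47 + 8P gives P* = 185/14, x* = 411/7.
With the rebate, buyers effectively pay Pb = Ps − 5, where Ps is the price sellers receive.
Demand in terms of Ps becomes xd = 101 − 3.2(Ps − 5) = 117 - 3.2Ps. Setting this equal to supply: 117 - 3.2Ps = -47 + 8Ps, so Ps = 205/14.
Buyers pay Pb = 205/14 − 5 = 135/14; x' = -47 + 8·(205/14) = 491/7.

Buyers pay 135/14; sellers receive 205/14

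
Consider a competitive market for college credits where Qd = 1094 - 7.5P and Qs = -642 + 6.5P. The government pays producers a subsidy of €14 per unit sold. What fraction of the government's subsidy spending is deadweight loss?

Pre-subsidy: 1094 - 7.5P = -642 + 6.5P gives P* = 124, Q* = 164.
With the subsidy, sellers receive Ps = Pb + 14 for each unit, where Pb is the price buyers pay.
Supply in terms of Pb becomes Qs = -642 + 6.5(Pb + 14) = -551 + 6.5Pb. Setting this equal to demand: 1094 - 7.5Pb = -551 + 6.5Pb, so Pb = 117.5.
Sellers receive Ps = 117.5 + 14 = 131.5; Q' = 1094 − 7.5·117.5 = 212.75.
ΔCS = ½(164 + 212.75)(124 − 117.5) = 1224.4375; ΔPS = ½(164 + 212.75)(131.5 − 124) = 1412.8125.
Government spending = 14 × 212.75 = 2978.5.
DWL = ½ × 14 × (212.75 − 164) = 341.25; fraction = 341.25 / 2978.5 = 195/1702.

DWL / government spending = 195/1702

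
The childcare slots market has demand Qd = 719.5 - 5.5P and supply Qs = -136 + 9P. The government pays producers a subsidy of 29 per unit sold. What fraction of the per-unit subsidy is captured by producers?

Pre-subsidy: 719.5 - 5.5P = -136 + 9P gives P* = 59, Q* = 395.
With the subsidy, sellers receive Ps = Pb + 29 for each unit, where Pb is the price buyers pay.
Supply in terms of Pb becomes Qs = -136 + 9(Pb + 29) = 125 + 9Pb. Setting this equal to demand: 719.5 - 5.5Pb = 125 + 9Pb, so Pb = 41.
Sellers receive Ps = 41 + 29 = 70; Q' = 719.5 − 5.5·41 = 494.
Buyers' price falls by P* − Pb = 59 − 41 = 18; sellers' price rises by Ps − P* = 70 − 59 = 11.
So producers capture 11/29 = 11/29 of each unit of subsidy.

Producer share = 11/29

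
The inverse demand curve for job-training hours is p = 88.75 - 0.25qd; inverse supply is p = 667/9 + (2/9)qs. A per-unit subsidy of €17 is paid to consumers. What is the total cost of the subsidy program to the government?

Government cost = €1139

Pre-subsidy: 88.75 - 0.25q = 667/9 + (2/9)q gives q* = 31 and p* = 81.
With the rebate, buyers effectively pay pb = ps − 17, where ps is the price sellers receive.
On the curves, pb = 88.75 - 0.25q and ps = 667/9 + (2/9)q; the wedge ps − pb = 17 gives 667/9 + (2/9)q − (88.75 - 0.25q) = 17, so q' = 67.
Then pb = 88.75 − 0.25·67 = 72 and ps = 667/9 + (2/9)·67 = 89.
Government outlay = subsidy × quantity = 17 × 67 = 1139.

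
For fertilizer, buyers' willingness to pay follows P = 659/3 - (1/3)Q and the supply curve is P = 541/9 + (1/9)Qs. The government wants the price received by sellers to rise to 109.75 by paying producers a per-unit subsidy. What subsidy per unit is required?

At a seller price of 109.75, quantity supplied is -541 + 9·109.75 = 446.75.
Buyers absorb 446.75 only when they pay Pb = 659/3 − (1/3)·446.75 = 70.75.
s = Ps − Pb = 109.75 − 70.75 = 39.

Required subsidy s = 39 per unit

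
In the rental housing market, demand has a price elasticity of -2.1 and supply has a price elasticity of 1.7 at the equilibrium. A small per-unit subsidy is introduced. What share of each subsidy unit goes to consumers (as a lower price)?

Consumer share = 17/38

For a small subsidy around the equilibrium, the benefit split depends on the relative slopes, which at a point are proportional to the elasticities.
Buyer share = εs/(εs + |εd|) = 1.7/(1.7 + 2.1) = 17/38; seller share = |εd|/(εs + |εd|) = 21/38.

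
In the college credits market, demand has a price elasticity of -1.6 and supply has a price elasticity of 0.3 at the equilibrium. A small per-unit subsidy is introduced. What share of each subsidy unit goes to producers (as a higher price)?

For a small subsidy around the equilibrium, the benefit split depends on the relative slopes, which at a point are proportional to the elasticities.
Buyer share = εs/(εs + |εd|) = 0.3/(0.3 + 1.6) = 3/19; seller share = |εd|/(εs + |εd|) = 16/19.
So producers capture 16/19 of the subsidy.

Producer share = 16/19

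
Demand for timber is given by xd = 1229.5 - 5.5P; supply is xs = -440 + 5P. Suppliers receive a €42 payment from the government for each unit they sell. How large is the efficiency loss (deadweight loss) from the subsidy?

Pre-subsidy: 1229.5 - 5.5P = -440 + 5P gives P* = 159, x* = 355.
With the subsidy, sellers receive Ps = Pb + 42 for each unit, where Pb is the price buyers pay.
Supply in terms of Pb becomes xs = -440 + 5(Pb + 42) = -230 + 5Pb. Setting this equal to demand: 1229.5 - 5.5Pb = -230 + 5Pb, so Pb = 139.
Sellers receive Ps = 139 + 42 = 181; x' = 1229.5 − 5.5·139 = 465.
The subsidy expands output by 465 − 355 = 110 past the efficient level; on those units the gap between marginal cost and willingness to pay runs from 0 up to 42.
DWL = ½ × 42 × 110 = 2310.

Deadweight loss = €2310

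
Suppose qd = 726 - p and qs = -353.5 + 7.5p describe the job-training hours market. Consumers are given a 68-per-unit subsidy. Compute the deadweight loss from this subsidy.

Pre-subsidy: 726 - p = -353.5 + 7.5p gives p* = 127, q* = 599.
With the rebate, buyers effectively pay pb = ps − 68, where ps is the price sellers receive.
Demand in terms of ps becomes qd = 726 − 1(ps − 68) = 794 - ps. Setting this equal to supply: 794 - ps = -353.5 + 7.5ps, so ps = 135.
Buyers pay pb = 135 − 68 = 67; q' = -353.5 + 7.5·135 = 659.
The subsidy expands output by 659 − 599 = 60 past the efficient level; on those units the gap between marginal cost and willingness to pay runs from 0 up to 68.
DWL = ½ × 68 × 60 = 2040.

Deadweight loss = 2040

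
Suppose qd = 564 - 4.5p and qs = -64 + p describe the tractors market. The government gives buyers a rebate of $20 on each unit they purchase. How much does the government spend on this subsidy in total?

Government cost = 14640/11

Pre-subsidy: 564 - 4.5p = -64 + p gives p* = 1256/11, q* = 552/11.
With the rebate, buyers effectively pay pb = ps − 20, where ps is the price sellers receive.
Demand in terms of ps becomes qd = 564 − 4.5(ps − 20) = 654 - 4.5ps. Setting this equal to supply: 654 - 4.5ps = -64 + ps, so ps = 1436/11.
Buyers pay pb = 1436/11 − 20 = 1216/11; q' = -64 + 1·(1436/11) = 732/11.
Government outlay = subsidy × quantity = 20 × 732/11 = 14640/11.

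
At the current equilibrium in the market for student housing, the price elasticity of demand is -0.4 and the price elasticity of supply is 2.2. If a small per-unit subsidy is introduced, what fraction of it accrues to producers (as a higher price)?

Producer share = 2/13

For a small subsidy around the equilibrium, the benefit split depends on the relative slopes, which at a point are proportional to the elasticities.
Buyer share = εs/(εs + |εd|) = 2.2/(2.2 + 0.4) = 11/13; seller share = |εd|/(εs + |εd|) = 2/13.
So producers capture 2/13 of the subsidy.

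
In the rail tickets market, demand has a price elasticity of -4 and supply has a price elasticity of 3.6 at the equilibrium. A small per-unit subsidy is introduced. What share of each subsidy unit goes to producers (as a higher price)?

For a small subsidy around the equilibrium, the benefit split depends on the relative slopes, which at a point are proportional to the elasticities.
Buyer share = εs/(εs + |εd|) = 3.6/(3.6 + 4) = 9/19; seller share = |εd|/(εs + |εd|) = 10/19.
So producers capture 10/19 of the subsidy.

Producer share = 10/19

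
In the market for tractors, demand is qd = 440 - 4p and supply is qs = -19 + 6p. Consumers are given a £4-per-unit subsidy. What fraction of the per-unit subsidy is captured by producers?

Producer share = 0.4

Pre-subsidy: 440 - 4p = -19 + 6p gives p* = 45.9, q* = 256.4.
With the rebate, buyers effectively pay pb = ps − 4, where ps is the price sellers receive.
Demand in terms of ps becomes qd = 440 − 4(ps − 4) = 456 - 4ps. Setting this equal to supply: 456 - 4ps = -19 + 6ps, so ps = 47.5.
Buyers pay pb = 47.5 − 4 = 43.5; q' = -19 + 6·47.5 = 266.
Buyers' price falls by p* − pb = 45.9 − 43.5 = 2.4; sellers' price rises by ps − p* = 47.5 − 45.9 = 1.6.
So producers capture 1.6/4 = 0.4 of each unit of subsidy.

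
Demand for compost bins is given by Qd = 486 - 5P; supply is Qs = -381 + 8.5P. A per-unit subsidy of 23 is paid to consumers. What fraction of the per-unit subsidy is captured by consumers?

Consumer share = 17/27

Pre-subsidy: 486 - 5P = -381 + 8.5P gives P* = 578/9, Q* = 1484/9.
With the rebate, buyers effectively pay Pb = Ps − 23, where Ps is the price sellers receive.
Demand in terms of Ps becomes Qd = 486 − 5(Ps − 23) = 601 - 5Ps. Setting this equal to supply: 601 - 5Ps = -381 + 8.5Ps, so Ps = 1964/27.
Buyers pay Pb = 1964/27 − 23 = 1343/27; Q' = -381 + 8.5·(1964/27) = 6407/27.
Buyers' price falls by P* − Pb = 578/9 − 1343/27 = 391/27; sellers' price rises by Ps − P* = 1964/27 − 578/9 = 230/27.
So consumers capture (391/27)/23 = 17/27 of each unit of subsidy.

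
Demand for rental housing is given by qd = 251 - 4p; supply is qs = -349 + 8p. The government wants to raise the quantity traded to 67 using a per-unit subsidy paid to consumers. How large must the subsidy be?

Required subsidy s = 6 per unit

At q = 67, invert demand for the buyer price: pb = (251 − 67)/4 = 46; invert supply for the seller price: ps = (67 − (-349))/8 = 52.
The subsidy must fill the gap: s = ps − pb = 52 − 46 = 6.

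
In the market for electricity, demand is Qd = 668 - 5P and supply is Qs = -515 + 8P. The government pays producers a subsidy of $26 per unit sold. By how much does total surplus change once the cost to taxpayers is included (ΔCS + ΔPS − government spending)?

Net change in total surplus = -$1040

Pre-subsidy: 668 - 5P = -515 + 8P gives P* = 91, Q* = 213.
With the subsidy, sellers receive Ps = Pb + 26 for each unit, where Pb is the price buyers pay.
Supply in terms of Pb becomes Qs = -515 + 8(Pb + 26) = -307 + 8Pb. Setting this equal to demand: 668 - 5Pb = -307 + 8Pb, so Pb = 75.
Sellers receive Ps = 75 + 26 = 101; Q' = 668 − 5·75 = 293.
ΔCS = ½(213 + 293)(91 − 75) = 4048; ΔPS = ½(213 + 293)(101 − 91) = 2530.
Government spending = 26 × 293 = 7618.
Net change = 4048 + 2530 − 7618 = -1040. The loss equals the DWL triangle ½·26·80.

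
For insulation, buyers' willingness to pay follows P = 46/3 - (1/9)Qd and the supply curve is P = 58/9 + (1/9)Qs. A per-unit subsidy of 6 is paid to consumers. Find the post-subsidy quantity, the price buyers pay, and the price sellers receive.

Pre-subsidy: 46/3 - (1/9)Q = 58/9 + (1/9)Q gives Q* = 40 and P* = 98/9.
With the rebate, buyers effectively pay Pb = Ps − 6, where Ps is the price sellers receive.
On the curves, Pb = 46/3 - (1/9)Q and Ps = 58/9 + (1/9)Q; the wedge Ps − Pb = 6 gives 58/9 + (1/9)Q − (46/3 - (1/9)Q) = 6, so Q' = 67.
Then Pb = 46/3 − (1/9)·67 = 71/9 and Ps = 58/9 + (1/9)·67 = 125/9.

Q' = 67; buyers pay 71/9; sellers receive 125/9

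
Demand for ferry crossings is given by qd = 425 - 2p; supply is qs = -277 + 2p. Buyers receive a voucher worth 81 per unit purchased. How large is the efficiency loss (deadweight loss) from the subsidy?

Deadweight loss = 3280.5

Pre-subsidy: 425 - 2p = -277 + 2p gives p* = 175.5, q* = 74.
With the rebate, buyers effectively pay pb = ps − 81, where ps is the price sellers receive.
Demand in terms of ps becomes qd = 425 − 2(ps − 81) = 587 - 2ps. Setting this equal to supply: 587 - 2ps = -277 + 2ps, so ps = 216.
Buyers pay pb = 216 − 81 = 135; q' = -277 + 2·216 = 155.
The subsidy expands output by 155 − 74 = 81 past the efficient level; on those units the gap between marginal cost and willingness to pay runs from 0 up to 81.
DWL = ½ × 81 × 81 = 3280.5.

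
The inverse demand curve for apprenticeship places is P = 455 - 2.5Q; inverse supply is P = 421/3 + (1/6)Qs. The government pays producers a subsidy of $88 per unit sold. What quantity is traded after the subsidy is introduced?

Q' = 151

Pre-subsidy: 455 - 2.5Q = 421/3 + (1/6)Q gives Q* = 118 and P* = 160.
With the subsidy, sellers receive Ps = Pb + 88 for each unit, where Pb is the price buyers pay.
On the curves, Pb = 455 - 2.5Q and Ps = 421/3 + (1/6)Q; the wedge Ps − Pb = 88 gives 421/3 + (1/6)Q − (455 - 2.5Q) = 88, so Q' = 151.
Then Pb = 455 − 2.5·151 = 77.5 and Ps = 421/3 + (1/6)·151 = 165.5.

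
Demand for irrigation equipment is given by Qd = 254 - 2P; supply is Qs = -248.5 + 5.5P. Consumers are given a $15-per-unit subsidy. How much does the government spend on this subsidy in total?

Pre-subsidy: 254 - 2P = -248.5 + 5.5P gives P* = 67, Q* = 120.
With the rebate, buyers effectively pay Pb = Ps − 15, where Ps is the price sellers receive.
Demand in terms of Ps becomes Qd = 254 − 2(Ps − 15) = 284 - 2Ps. Setting this equal to supply: 284 - 2Ps = -248.5 + 5.5Ps, so Ps = 71.
Buyers pay Pb = 71 − 15 = 56; Q' = -248.5 + 5.5·71 = 142.
Government outlay = subsidy × quantity = 15 × 142 = 2130.

Government cost = $2130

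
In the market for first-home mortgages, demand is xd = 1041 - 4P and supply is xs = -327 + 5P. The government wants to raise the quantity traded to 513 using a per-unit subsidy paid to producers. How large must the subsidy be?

At x = 513, invert demand for the buyer price: Pb = (1041 − 513)/4 = 132; invert supply for the seller price: Ps = (513 − (-327))/5 = 168.
The subsidy must fill the gap: s = Ps − Pb = 168 − 132 = 36.

Required subsidy s = 36 per unit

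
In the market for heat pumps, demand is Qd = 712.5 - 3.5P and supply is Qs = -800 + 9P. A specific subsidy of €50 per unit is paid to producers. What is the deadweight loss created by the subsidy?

Pre-subsidy: 712.5 - 3.5P = -800 + 9P gives P* = 121, Q* = 289.
With the subsidy, sellers receive Ps = Pb + 50 for each unit, where Pb is the price buyers pay.
Supply in terms of Pb becomes Qs = -800 + 9(Pb + 50) = -350 + 9Pb. Setting this equal to demand: 712.5 - 3.5Pb = -350 + 9Pb, so Pb = 85.
Sellers receive Ps = 85 + 50 = 135; Q' = 712.5 − 3.5·85 = 415.
The subsidy expands output by 415 − 289 = 126 past the efficient level; on those units the gap between marginal cost and willingness to pay runs from 0 up to 50.
DWL = ½ × 50 × 126 = 3150.

Deadweight loss = €3150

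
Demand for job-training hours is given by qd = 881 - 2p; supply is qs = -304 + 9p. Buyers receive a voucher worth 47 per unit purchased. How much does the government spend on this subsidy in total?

Pre-subsidy: 881 - 2p = -304 + 9p gives p* = 1185/11, q* = 7321/11.
With the rebate, buyers effectively pay pb = ps − 47, where ps is the price sellers receive.
Demand in terms of ps becomes qd = 881 − 2(ps − 47) = 975 - 2ps. Setting this equal to supply: 975 - 2ps = -304 + 9ps, so ps = 1279/11.
Buyers pay pb = 1279/11 − 47 = 762/11; q' = -304 + 9·(1279/11) = 8167/11.
Government outlay = subsidy × quantity = 47 × 8167/11 = 383849/11.

Government cost = 383849/11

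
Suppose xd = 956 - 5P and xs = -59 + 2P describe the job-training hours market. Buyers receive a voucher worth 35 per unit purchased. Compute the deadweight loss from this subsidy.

Deadweight loss = 875

Pre-subsidy: 956 - 5P = -59 + 2P gives P* = 145, x* = 231.
With the rebate, buyers effectively pay Pb = Ps − 35, where Ps is the price sellers receive.
Demand in terms of Ps becomes xd = 956 − 5(Ps − 35) = 1131 - 5Ps. Setting this equal to supply: 1131 - 5Ps = -59 + 2Ps, so Ps = 170.
Buyers pay Pb = 170 − 35 = 135; x' = -59 + 2·170 = 281.
The subsidy expands output by 281 − 231 = 50 past the efficient level; on those units the gap between marginal cost and willingness to pay runs from 0 up to 35.
DWL = ½ × 35 × 50 = 875.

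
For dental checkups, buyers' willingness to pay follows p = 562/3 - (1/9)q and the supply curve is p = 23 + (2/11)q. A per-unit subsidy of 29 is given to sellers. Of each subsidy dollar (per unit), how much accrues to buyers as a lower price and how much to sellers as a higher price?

Pre-subsidy: 562/3 - (1/9)q = 23 + (2/11)q gives q* = 561 and p* = 125.
With the subsidy, sellers receive ps = pb + 29 for each unit, where pb is the price buyers pay.
On the curves, pb = 562/3 - (1/9)q and ps = 23 + (2/11)q; the wedge ps − pb = 29 gives 23 + (2/11)q − (562/3 - (1/9)q) = 29, so q' = 660.
Then pb = 562/3 − (1/9)·660 = 114 and ps = 23 + (2/11)·660 = 143.
Buyers' price falls by p* − pb = 125 − 114 = 11; sellers' price rises by ps − p* = 143 − 125 = 18.

Buyers gain 11 per unit; sellers gain 18 per unit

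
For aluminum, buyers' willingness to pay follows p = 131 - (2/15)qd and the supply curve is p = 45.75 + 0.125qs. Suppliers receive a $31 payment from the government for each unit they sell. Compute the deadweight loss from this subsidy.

Deadweight loss = $1860

Pre-subsidy: 131 - (2/15)q = 45.75 + 0.125q gives q* = 330 and p* = 87.
With the subsidy, sellers receive ps = pb + 31 for each unit, where pb is the price buyers pay.
On the curves, pb = 131 - (2/15)q and ps = 45.75 + 0.125q; the wedge ps − pb = 31 gives 45.75 + 0.125q − (131 - (2/15)q) = 31, so q' = 450.
Then pb = 131 − (2/15)·450 = 71 and ps = 45.75 + 0.125·450 = 102.
The subsidy expands output by 450 − 330 = 120 past the efficient level; on those units the gap between marginal cost and willingness to pay runs from 0 up to 31.
DWL = ½ × 31 × 120 = 1860.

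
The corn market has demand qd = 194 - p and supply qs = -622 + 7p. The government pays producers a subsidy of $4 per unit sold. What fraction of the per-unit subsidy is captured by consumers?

Pre-subsidy: 194 - p = -622 + 7p gives p* = 102, q* = 92.
With the subsidy, sellers receive ps = pb + 4 for each unit, where pb is the price buyers pay.
Supply in terms of pb becomes qs = -622 + 7(pb + 4) = -594 + 7pb. Setting this equal to demand: 194 - pb = -594 + 7pb, so pb = 98.5.
Sellers receive ps = 98.5 + 4 = 102.5; q' = 194 − 1·98.5 = 95.5.
Buyers' price falls by p* − pb = 102 − 98.5 = 3.5; sellers' price rises by ps − p* = 102.5 − 102 = 0.5.
So consumers capture 3.5/4 = 0.875 of each unit of subsidy.

Consumer share = 0.875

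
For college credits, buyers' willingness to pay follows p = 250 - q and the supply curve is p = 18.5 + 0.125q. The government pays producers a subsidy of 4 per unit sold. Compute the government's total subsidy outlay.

Government cost = 2512/3

Pre-subsidy: 250 - q = 18.5 + 0.125q gives q* = 1852/9 and p* = 398/9.
With the subsidy, sellers receive ps = pb + 4 for each unit, where pb is the price buyers pay.
On the curves, pb = 250 - q and ps = 18.5 + 0.125q; the wedge ps − pb = 4 gives 18.5 + 0.125q − (250 - q) = 4, so q' = 628/3.
Then pb = 250 − 1·(628/3) = 122/3 and ps = 18.5 + 0.125·(628/3) = 134/3.
Government outlay = subsidy × quantity = 4 × 628/3 = 2512/3.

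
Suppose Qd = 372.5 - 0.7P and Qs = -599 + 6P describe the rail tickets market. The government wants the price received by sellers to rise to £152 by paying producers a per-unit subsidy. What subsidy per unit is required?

At a seller price of 152, quantity supplied is -599 + 6·152 = 313.
Buyers absorb 313 only when they pay Pb with 372.5 − 0.7·Pb = 313, i.e. Pb = 85.
s = Ps − Pb = 152 − 85 = 67.

Required subsidy s = £67 per unit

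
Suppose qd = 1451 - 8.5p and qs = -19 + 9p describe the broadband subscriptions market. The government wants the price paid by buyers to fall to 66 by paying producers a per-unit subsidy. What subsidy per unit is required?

At a buyer price of 66, quantity demanded is 1451 − 8.5·66 = 890.
Sellers supply 890 only when they receive ps with -19 + 9·ps = 890, i.e. ps = 101.
s = ps − pb = 101 − 66 = 35.

Required subsidy s = 35 per unit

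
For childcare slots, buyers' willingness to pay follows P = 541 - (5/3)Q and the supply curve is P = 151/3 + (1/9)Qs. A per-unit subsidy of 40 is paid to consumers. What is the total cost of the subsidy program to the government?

Government cost = 11940

Pre-subsidy: 541 - (5/3)Q = 151/3 + (1/9)Q gives Q* = 276 and P* = 81.
With the rebate, buyers effectively pay Pb = Ps − 40, where Ps is the price sellers receive.
On the curves, Pb = 541 - (5/3)Q and Ps = 151/3 + (1/9)Q; the wedge Ps − Pb = 40 gives 151/3 + (1/9)Q − (541 - (5/3)Q) = 40, so Q' = 298.5.
Then Pb = 541 − (5/3)·298.5 = 43.5 and Ps = 151/3 + (1/9)·298.5 = 83.5.
Government outlay = subsidy × quantity = 40 × 298.5 = 11940.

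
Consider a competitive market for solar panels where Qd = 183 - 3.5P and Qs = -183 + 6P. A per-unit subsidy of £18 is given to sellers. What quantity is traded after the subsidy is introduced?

Q' = 1671/19

Pre-subsidy: 183 - 3.5P = -183 + 6P gives P* = 732/19, Q* = 915/19.
With the subsidy, sellers receive Ps = Pb + 18 for each unit, where Pb is the price buyers pay.
Supply in terms of Pb becomes Qs = -183 + 6(Pb + 18) = -75 + 6Pb. Setting this equal to demand: 183 - 3.5Pb = -75 + 6Pb, so Pb = 516/19.
Sellers receive Ps = 516/19 + 18 = 858/19; Q' = 183 − 3.5·(516/19) = 1671/19.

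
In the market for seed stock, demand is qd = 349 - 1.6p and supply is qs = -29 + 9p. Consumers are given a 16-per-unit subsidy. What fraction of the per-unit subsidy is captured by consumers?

Consumer share = 45/53

Pre-subsidy: 349 - 1.6p = -29 + 9p gives p* = 1890/53, q* = 15473/53.
With the rebate, buyers effectively pay pb = ps − 16, where ps is the price sellers receive.
Demand in terms of ps becomes qd = 349 − 1.6(ps − 16) = 374.6 - 1.6ps. Setting this equal to supply: 374.6 - 1.6ps = -29 + 9ps, so ps = 2018/53.
Buyers pay pb = 2018/53 − 16 = 1170/53; q' = -29 + 9·(2018/53) = 16625/53.
Buyers' price falls by p* − pb = 1890/53 − 1170/53 = 720/53; sellers' price rises by ps − p* = 2018/53 − 1890/53 = 128/53.
So consumers capture (720/53)/16 = 45/53 of each unit of subsidy.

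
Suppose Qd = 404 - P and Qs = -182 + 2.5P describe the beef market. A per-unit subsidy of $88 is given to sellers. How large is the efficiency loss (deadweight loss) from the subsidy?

Deadweight loss = 19360/7

Pre-subsidy: 404 - P = -182 + 2.5P gives P* = 1172/7, Q* = 1656/7.
With the subsidy, sellers receive Ps = Pb + 88 for each unit, where Pb is the price buyers pay.
Supply in terms of Pb becomes Qs = -182 + 2.5(Pb + 88) = 38 + 2.5Pb. Setting this equal to demand: 404 - Pb = 38 + 2.5Pb, so Pb = 732/7.
Sellers receive Ps = 732/7 + 88 = 1348/7; Q' = 404 − 1·(732/7) = 2096/7.
The subsidy expands output by 2096/7 − 1656/7 = 440/7 past the efficient level; on those units the gap between marginal cost and willingness to pay runs from 0 up to 88.
DWL = ½ × 88 × 440/7 = 19360/7.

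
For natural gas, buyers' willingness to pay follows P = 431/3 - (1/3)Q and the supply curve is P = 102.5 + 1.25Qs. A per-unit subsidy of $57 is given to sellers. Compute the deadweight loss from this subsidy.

Deadweight loss = $1026

Pre-subsidy: 431/3 - (1/3)Q = 102.5 + 1.25Q gives Q* = 26 and P* = 135.
With the subsidy, sellers receive Ps = Pb + 57 for each unit, where Pb is the price buyers pay.
On the curves, Pb = 431/3 - (1/3)Q and Ps = 102.5 + 1.25Q; the wedge Ps − Pb = 57 gives 102.5 + 1.25Q − (431/3 - (1/3)Q) = 57, so Q' = 62.
Then Pb = 431/3 − (1/3)·62 = 123 and Ps = 102.5 + 1.25·62 = 180.
The subsidy expands output by 62 − 26 = 36 past the efficient level; on those units the gap between marginal cost and willingness to pay runs from 0 up to 57.
DWL = ½ × 57 × 36 = 1026.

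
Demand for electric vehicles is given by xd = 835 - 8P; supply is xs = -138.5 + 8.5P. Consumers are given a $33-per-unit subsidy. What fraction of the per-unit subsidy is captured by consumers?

Pre-subsidy: 835 - 8P = -138.5 + 8.5P gives P* = 59, x* = 363.
With the rebate, buyers effectively pay Pb = Ps − 33, where Ps is the price sellers receive.
Demand in terms of Ps becomes xd = 835 − 8(Ps − 33) = 1099 - 8Ps. Setting this equal to supply: 1099 - 8Ps = -138.5 + 8.5Ps, so Ps = 75.
Buyers pay Pb = 75 − 33 = 42; x' = -138.5 + 8.5·75 = 499.
Buyers' price falls by P* − Pb = 59 − 42 = 17; sellers' price rises by Ps − P* = 75 − 59 = 16.
So consumers capture 17/33 = 17/33 of each unit of subsidy.

Consumer share = 17/33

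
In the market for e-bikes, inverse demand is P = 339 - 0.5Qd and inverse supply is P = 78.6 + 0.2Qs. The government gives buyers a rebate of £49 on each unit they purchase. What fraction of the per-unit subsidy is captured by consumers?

Pre-subsidy: 339 - 0.5Q = 78.6 + 0.2Q gives Q* = 372 and P* = 153.
With the rebate, buyers effectively pay Pb = Ps − 49, where Ps is the price sellers receive.
On the curves, Pb = 339 - 0.5Q and Ps = 78.6 + 0.2Q; the wedge Ps − Pb = 49 gives 78.6 + 0.2Q − (339 - 0.5Q) = 49, so Q' = 442.
Then Pb = 339 − 0.5·442 = 118 and Ps = 78.6 + 0.2·442 = 167.
Buyers' price falls by P* − Pb = 153 − 118 = 35; sellers' price rises by Ps − P* = 167 − 153 = 14.
So consumers capture 35/49 = 5/7 of each unit of subsidy.

Consumer share = 5/7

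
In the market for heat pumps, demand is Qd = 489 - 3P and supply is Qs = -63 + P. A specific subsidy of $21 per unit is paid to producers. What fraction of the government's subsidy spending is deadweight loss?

Pre-subsidy: 489 - 3P = -63 + P gives P* = 138, Q* = 75.
With the subsidy, sellers receive Ps = Pb + 21 for each unit, where Pb is the price buyers pay.
Supply in terms of Pb becomes Qs = -63 + 1(Pb + 21) = -42 + Pb. Setting this equal to demand: 489 - 3Pb = -42 + Pb, so Pb = 132.75.
Sellers receive Ps = 132.75 + 21 = 153.75; Q' = 489 − 3·132.75 = 90.75.
ΔCS = ½(75 + 90.75)(138 − 132.75) = 435.09375; ΔPS = ½(75 + 90.75)(153.75 − 138) = 1305.28125.
Government spending = 21 × 90.75 = 1905.75.
DWL = ½ × 21 × (90.75 − 75) = 165.375; fraction = 165.375 / 1905.75 = 21/242.

DWL / government spending = 21/242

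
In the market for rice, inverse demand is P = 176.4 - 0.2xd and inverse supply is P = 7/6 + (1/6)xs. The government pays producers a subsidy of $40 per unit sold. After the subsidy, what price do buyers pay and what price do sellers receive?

Pre-subsidy: 176.4 - 0.2x = 7/6 + (1/6)x gives x* = 5257/11 and P* = 889/11.
With the subsidy, sellers receive Ps = Pb + 40 for each unit, where Pb is the price buyers pay.
On the curves, Pb = 176.4 - 0.2x and Ps = 7/6 + (1/6)x; the wedge Ps − Pb = 40 gives 7/6 + (1/6)x − (176.4 - 0.2x) = 40, so x' = 587.
Then Pb = 176.4 − 0.2·587 = 59 and Ps = 7/6 + (1/6)·587 = 99.

Buyers pay $59; sellers receive $99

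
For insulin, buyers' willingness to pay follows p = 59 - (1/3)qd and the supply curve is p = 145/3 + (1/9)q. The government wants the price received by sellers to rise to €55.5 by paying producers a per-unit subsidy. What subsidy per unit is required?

Required subsidy s = €18 per unit

At a seller price of 55.5, quantity supplied is -435 + 9·55.5 = 64.5.
Buyers absorb 64.5 only when they pay pb = 59 − (1/3)·64.5 = 37.5.
s = ps − pb = 55.5 − 37.5 = 18.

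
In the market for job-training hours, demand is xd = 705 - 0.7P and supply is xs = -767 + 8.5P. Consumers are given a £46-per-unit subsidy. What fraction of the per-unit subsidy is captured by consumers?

Consumer share = 85/92

Pre-subsidy: 705 - 0.7P = -767 + 8.5P gives P* = 160, x* = 593.
With the rebate, buyers effectively pay Pb = Ps − 46, where Ps is the price sellers receive.
Demand in terms of Ps becomes xd = 705 − 0.7(Ps − 46) = 737.2 - 0.7Ps. Setting this equal to supply: 737.2 - 0.7Ps = -767 + 8.5Ps, so Ps = 163.5.
Buyers pay Pb = 163.5 − 46 = 117.5; x' = -767 + 8.5·163.5 = 622.75.
Buyers' price falls by P* − Pb = 160 − 117.5 = 42.5; sellers' price rises by Ps − P* = 163.5 − 160 = 3.5.
So consumers capture 42.5/46 = 85/92 of each unit of subsidy.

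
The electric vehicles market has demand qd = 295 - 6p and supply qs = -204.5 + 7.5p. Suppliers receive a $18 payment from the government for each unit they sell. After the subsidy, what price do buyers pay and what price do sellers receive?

Buyers pay $27; sellers receive $45

Pre-subsidy: 295 - 6p = -204.5 + 7.5p gives p* = 37, q* = 73.
With the subsidy, sellers receive ps = pb + 18 for each unit, where pb is the price buyers pay.
Supply in terms of pb becomes qs = -204.5 + 7.5(pb + 18) = -69.5 + 7.5pb. Setting this equal to demand: 295 - 6pb = -69.5 + 7.5pb, so pb = 27.
Sellers receive ps = 27 + 18 = 45; q' = 295 − 6·27 = 133.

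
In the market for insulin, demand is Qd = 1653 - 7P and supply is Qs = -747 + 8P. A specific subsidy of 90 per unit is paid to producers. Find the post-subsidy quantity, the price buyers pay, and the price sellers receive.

Q' = 869; buyers pay 112; sellers receive 202

Pre-subsidy: 1653 - 7P = -747 + 8P gives P* = 160, Q* = 533.
With the subsidy, sellers receive Ps = Pb + 90 for each unit, where Pb is the price buyers pay.
Supply in terms of Pb becomes Qs = -747 + 8(Pb + 90) = -27 + 8Pb. Setting this equal to demand: 1653 - 7Pb = -27 + 8Pb, so Pb = 112.
Sellers receive Ps = 112 + 90 = 202; Q' = 1653 − 7·112 = 869.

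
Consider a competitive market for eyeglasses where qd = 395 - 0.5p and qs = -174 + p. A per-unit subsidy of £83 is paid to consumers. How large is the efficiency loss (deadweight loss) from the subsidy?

Deadweight loss = 6889/6

Pre-subsidy: 395 - 0.5p = -174 + p gives p* = 1138/3, q* = 616/3.
With the rebate, buyers effectively pay pb = ps − 83, where ps is the price sellers receive.
Demand in terms of ps becomes qd = 395 − 0.5(ps − 83) = 436.5 - 0.5ps. Setting this equal to supply: 436.5 - 0.5ps = -174 + ps, so ps = 407.
Buyers pay pb = 407 − 83 = 324; q' = -174 + 1·407 = 233.
The subsidy expands output by 233 − 616/3 = 83/3 past the efficient level; on those units the gap between marginal cost and willingness to pay runs from 0 up to 83.
DWL = ½ × 83 × 83/3 = 6889/6.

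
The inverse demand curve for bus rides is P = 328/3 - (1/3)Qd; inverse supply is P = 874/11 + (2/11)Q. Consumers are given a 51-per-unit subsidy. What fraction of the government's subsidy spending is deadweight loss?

DWL / government spending = 99/314

Pre-subsidy: 328/3 - (1/3)Q = 874/11 + (2/11)Q gives Q* = 58 and P* = 90.
With the rebate, buyers effectively pay Pb = Ps − 51, where Ps is the price sellers receive.
On the curves, Pb = 328/3 - (1/3)Q and Ps = 874/11 + (2/11)Q; the wedge Ps − Pb = 51 gives 874/11 + (2/11)Q − (328/3 - (1/3)Q) = 51, so Q' = 157.
Then Pb = 328/3 − (1/3)·157 = 57 and Ps = 874/11 + (2/11)·157 = 108.
ΔCS = ½(58 + 157)(90 − 57) = 3547.5; ΔPS = ½(58 + 157)(108 − 90) = 1935.
Government spending = 51 × 157 = 8007.
DWL = ½ × 51 × (157 − 58) = 2524.5; fraction = 2524.5 / 8007 = 99/314.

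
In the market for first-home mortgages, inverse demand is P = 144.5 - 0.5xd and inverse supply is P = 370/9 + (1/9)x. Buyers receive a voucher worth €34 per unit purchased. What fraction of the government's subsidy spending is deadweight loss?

Pre-subsidy: 144.5 - 0.5x = 370/9 + (1/9)x gives x* = 1861/11 and P* = 659/11.
With the rebate, buyers effectively pay Pb = Ps − 34, where Ps is the price sellers receive.
On the curves, Pb = 144.5 - 0.5x and Ps = 370/9 + (1/9)x; the wedge Ps − Pb = 34 gives 370/9 + (1/9)x − (144.5 - 0.5x) = 34, so x' = 2473/11.
Then Pb = 144.5 − 0.5·(2473/11) = 353/11 and Ps = 370/9 + (1/9)·(2473/11) = 727/11.
ΔCS = ½(1861/11 + 2473/11)(659/11 − 353/11) = 60282/11; ΔPS = ½(1861/11 + 2473/11)(727/11 − 659/11) = 13396/11.
Government spending = 34 × 2473/11 = 84082/11.
DWL = ½ × 34 × (2473/11 − 1861/11) = 10404/11; fraction = (10404/11) / (84082/11) = 306/2473.

DWL / government spending = 306/2473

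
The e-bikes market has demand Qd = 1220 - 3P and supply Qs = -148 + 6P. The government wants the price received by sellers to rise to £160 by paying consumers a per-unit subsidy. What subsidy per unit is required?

At a seller price of 160, quantity supplied is -148 + 6·160 = 812.
Buyers absorb 812 only when they pay Pb with 1220 − 3·Pb = 812, i.e. Pb = 136.
s = Ps − Pb = 160 − 136 = 24.

Required subsidy s = £24 per unit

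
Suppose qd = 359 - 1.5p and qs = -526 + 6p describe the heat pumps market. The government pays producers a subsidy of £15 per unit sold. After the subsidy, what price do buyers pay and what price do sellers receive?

Buyers pay £106; sellers receive £121

Pre-subsidy: 359 - 1.5p = -526 + 6p gives p* = 118, q* = 182.
With the subsidy, sellers receive ps = pb + 15 for each unit, where pb is the price buyers pay.
Supply in terms of pb becomes qs = -526 + 6(pb + 15) = -436 + 6pb. Setting this equal to demand: 359 - 1.5pb = -436 + 6pb, so pb = 106.
Sellers receive ps = 106 + 15 = 121; q' = 359 − 1.5·106 = 200.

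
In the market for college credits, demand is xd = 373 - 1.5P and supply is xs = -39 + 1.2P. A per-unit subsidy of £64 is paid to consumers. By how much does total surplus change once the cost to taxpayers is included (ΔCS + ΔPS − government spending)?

Net change in total surplus = -4096/3

Pre-subsidy: 373 - 1.5P = -39 + 1.2P gives P* = 4120/27, x* = 1297/9.
With the rebate, buyers effectively pay Pb = Ps − 64, where Ps is the price sellers receive.
Demand in terms of Ps becomes xd = 373 − 1.5(Ps − 64) = 469 - 1.5Ps. Setting this equal to supply: 469 - 1.5Ps = -39 + 1.2Ps, so Ps = 5080/27.
Buyers pay Pb = 5080/27 − 64 = 3352/27; x' = -39 + 1.2·(5080/27) = 1681/9.
ΔCS = ½(1297/9 + 1681/9)(4120/27 − 3352/27) = 381184/81; ΔPS = ½(1297/9 + 1681/9)(5080/27 − 4120/27) = 476480/81.
Government spending = 64 × 1681/9 = 107584/9.
Net change = 381184/81 + 476480/81 − 107584/9 = -4096/3. The loss equals the DWL triangle ½·64·128/3.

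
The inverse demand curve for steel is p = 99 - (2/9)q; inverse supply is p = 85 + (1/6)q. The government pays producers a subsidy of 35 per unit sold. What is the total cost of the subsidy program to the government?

Pre-subsidy: 99 - (2/9)q = 85 + (1/6)q gives q* = 36 and p* = 91.
With the subsidy, sellers receive ps = pb + 35 for each unit, where pb is the price buyers pay.
On the curves, pb = 99 - (2/9)q and ps = 85 + (1/6)q; the wedge ps − pb = 35 gives 85 + (1/6)q − (99 - (2/9)q) = 35, so q' = 126.
Then pb = 99 − (2/9)·126 = 71 and ps = 85 + (1/6)·126 = 106.
Government outlay = subsidy × quantity = 35 × 126 = 4410.

Government cost = 4410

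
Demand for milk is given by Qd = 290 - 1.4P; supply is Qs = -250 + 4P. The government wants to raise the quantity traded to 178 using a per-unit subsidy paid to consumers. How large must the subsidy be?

Required subsidy s = 27 per unit

At Q = 178, invert demand for the buyer price: Pb = (290 − 178)/1.4 = 80; invert supply for the seller price: Ps = (178 − (-250))/4 = 107.
The subsidy must fill the gap: s = Ps − Pb = 107 − 80 = 27.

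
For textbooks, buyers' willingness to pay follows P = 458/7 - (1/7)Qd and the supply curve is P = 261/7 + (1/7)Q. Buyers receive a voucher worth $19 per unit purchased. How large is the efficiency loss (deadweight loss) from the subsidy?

Deadweight loss = $631.75

Pre-subsidy: 458/7 - (1/7)Q = 261/7 + (1/7)Q gives Q* = 98.5 and P* = 719/14.
With the rebate, buyers effectively pay Pb = Ps − 19, where Ps is the price sellers receive.
On the curves, Pb = 458/7 - (1/7)Q and Ps = 261/7 + (1/7)Q; the wedge Ps − Pb = 19 gives 261/7 + (1/7)Q − (458/7 - (1/7)Q) = 19, so Q' = 165.
Then Pb = 458/7 − (1/7)·165 = 293/7 and Ps = 261/7 + (1/7)·165 = 426/7.
The subsidy expands output by 165 − 98.5 = 66.5 past the efficient level; on those units the gap between marginal cost and willingness to pay runs from 0 up to 19.
DWL = ½ × 19 × 66.5 = 631.75.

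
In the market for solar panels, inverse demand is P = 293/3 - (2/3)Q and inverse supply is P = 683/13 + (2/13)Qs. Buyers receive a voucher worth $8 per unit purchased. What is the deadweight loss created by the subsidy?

Deadweight loss = $39

Pre-subsidy: 293/3 - (2/3)Q = 683/13 + (2/13)Q gives Q* = 55 and P* = 61.
With the rebate, buyers effectively pay Pb = Ps − 8, where Ps is the price sellers receive.
On the curves, Pb = 293/3 - (2/3)Q and Ps = 683/13 + (2/13)Q; the wedge Ps − Pb = 8 gives 683/13 + (2/13)Q − (293/3 - (2/3)Q) = 8, so Q' = 64.75.
Then Pb = 293/3 − (2/3)·64.75 = 54.5 and Ps = 683/13 + (2/13)·64.75 = 62.5.
The subsidy expands output by 64.75 − 55 = 9.75 past the efficient level; on those units the gap between marginal cost and willingness to pay runs from 0 up to 8.
DWL = ½ × 8 × 9.75 = 39.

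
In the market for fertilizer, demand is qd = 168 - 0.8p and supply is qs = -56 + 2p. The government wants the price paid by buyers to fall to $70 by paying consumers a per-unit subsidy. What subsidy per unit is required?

Required subsidy s = $14 per unit

At a buyer price of 70, quantity demanded is 168 − 0.8·70 = 112.
Sellers supply 112 only when they receive ps with -56 + 2·ps = 112, i.e. ps = 84.
s = ps − pb = 84 − 70 = 14.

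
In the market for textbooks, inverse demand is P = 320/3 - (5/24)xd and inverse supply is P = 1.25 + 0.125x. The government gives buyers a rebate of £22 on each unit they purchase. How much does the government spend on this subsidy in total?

Pre-subsidy: 320/3 - (5/24)x = 1.25 + 0.125x gives x* = 316.25 and P* = 40.78125.
With the rebate, buyers effectively pay Pb = Ps − 22, where Ps is the price sellers receive.
On the curves, Pb = 320/3 - (5/24)x and Ps = 1.25 + 0.125x; the wedge Ps − Pb = 22 gives 1.25 + 0.125x − (320/3 - (5/24)x) = 22, so x' = 382.25.
Then Pb = 320/3 − (5/24)·382.25 = 27.03125 and Ps = 1.25 + 0.125·382.25 = 49.03125.
Government outlay = subsidy × quantity = 22 × 382.25 = 8409.5.

Government cost = £8409.5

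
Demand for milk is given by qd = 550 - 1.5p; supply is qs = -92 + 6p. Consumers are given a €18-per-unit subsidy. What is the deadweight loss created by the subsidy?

Deadweight loss = €194.4

Pre-subsidy: 550 - 1.5p = -92 + 6p gives p* = 85.6, q* = 421.6.
With the rebate, buyers effectively pay pb = ps − 18, where ps is the price sellers receive.
Demand in terms of ps becomes qd = 550 − 1.5(ps − 18) = 577 - 1.5ps. Setting this equal to supply: 577 - 1.5ps = -92 + 6ps, so ps = 89.2.
Buyers pay pb = 89.2 − 18 = 71.2; q' = -92 + 6·89.2 = 443.2.
The subsidy expands output by 443.2 − 421.6 = 21.6 past the efficient level; on those units the gap between marginal cost and willingness to pay runs from 0 up to 18.
DWL = ½ × 18 × 21.6 = 194.4.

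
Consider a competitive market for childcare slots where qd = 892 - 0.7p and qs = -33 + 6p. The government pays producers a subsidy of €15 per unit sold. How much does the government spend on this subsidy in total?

Pre-subsidy: 892 - 0.7p = -33 + 6p gives p* = 9250/67, q* = 53289/67.
With the subsidy, sellers receive ps = pb + 15 for each unit, where pb is the price buyers pay.
Supply in terms of pb becomes qs = -33 + 6(pb + 15) = 57 + 6pb. Setting this equal to demand: 892 - 0.7pb = 57 + 6pb, so pb = 8350/67.
Sellers receive ps = 8350/67 + 15 = 9355/67; q' = 892 − 0.7·(8350/67) = 53919/67.
Government outlay = subsidy × quantity = 15 × 53919/67 = 808785/67.

Government cost = 808785/67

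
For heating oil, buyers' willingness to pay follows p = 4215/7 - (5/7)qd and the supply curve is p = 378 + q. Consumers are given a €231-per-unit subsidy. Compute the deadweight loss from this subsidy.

Pre-subsidy: 4215/7 - (5/7)q = 378 + q gives q* = 130.75 and p* = 508.75.
With the rebate, buyers effectively pay pb = ps − 231, where ps is the price sellers receive.
On the curves, pb = 4215/7 - (5/7)q and ps = 378 + q; the wedge ps − pb = 231 gives 378 + q − (4215/7 - (5/7)q) = 231, so q' = 265.5.
Then pb = 4215/7 − (5/7)·265.5 = 412.5 and ps = 378 + 1·265.5 = 643.5.
The subsidy expands output by 265.5 − 130.75 = 134.75 past the efficient level; on those units the gap between marginal cost and willingness to pay runs from 0 up to 231.
DWL = ½ × 231 × 134.75 = 15563.625.

Deadweight loss = €15563.625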